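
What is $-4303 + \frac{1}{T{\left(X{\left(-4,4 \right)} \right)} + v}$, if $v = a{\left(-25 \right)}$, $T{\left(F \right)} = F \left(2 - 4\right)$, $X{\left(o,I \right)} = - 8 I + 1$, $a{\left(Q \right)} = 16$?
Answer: $- \frac{335633}{78} \approx -4303.0$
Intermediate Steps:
$X{\left(o,I \right)} = 1 - 8 I$
$T{\left(F \right)} = - 2 F$ ($T{\left(F \right)} = F \left(-2\right) = - 2 F$)
$v = 16$
$-4303 + \frac{1}{T{\left(X{\left(-4,4 \right)} \right)} + v} = -4303 + \frac{1}{- 2 \left(1 - 32\right) + 16} = -4303 + \frac{1}{\left(-2\right) \left(-31\right) + 16} = -4303 + \frac{1}{62 + 16} = -4303 + \frac{1}{78} = - \frac{335633}{78}$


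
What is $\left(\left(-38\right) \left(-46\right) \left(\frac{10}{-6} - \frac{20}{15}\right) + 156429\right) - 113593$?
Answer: $37592$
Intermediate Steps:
$\left(\left(-38\right) \left(-46\right) \left(\frac{10}{-6} - \frac{20}{15}\right) + 156429\right) - 113593 = \left(1748 \left(10 \left(- \frac{1}{6}\right) - \frac{4}{3}\right) + 156429\right) - 113593 = \left(1748 \left(- \frac{5}{3} - \frac{4}{3}\right) + 156429\right) - 113593 = \left(1748 \left(-3\right) + 156429\right) - 113593 = \left(-5244 + 156429\right) - 113593 = 151185 - 113593 = 37592$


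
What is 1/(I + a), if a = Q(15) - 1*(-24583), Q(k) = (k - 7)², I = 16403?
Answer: 1/41050 ≈ 2.4361e-5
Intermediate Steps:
Q(k) = (-7 + k)²
a = 24647 (a = (-7 + 15)² - 1*(-24583) = 8² + 24583 = 64 + 24583 = 24647)
1/(I + a) = 1/(16403 + 24647) = 1/41050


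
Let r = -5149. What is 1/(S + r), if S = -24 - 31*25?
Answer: -1/5948 ≈ -0.00016812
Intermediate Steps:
S = -799 (S = -24 - 775 = -799)
1/(S + r) = 1/(-799 - 5149) = 1/(-5948) = -1/5948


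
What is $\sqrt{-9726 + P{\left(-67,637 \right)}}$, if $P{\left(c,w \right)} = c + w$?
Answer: $2 i \sqrt{2289} \approx 95.687 i$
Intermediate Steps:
$\sqrt{-9726 + P{\left(-67,637 \right)}} = \sqrt{-9726 + \left(-67 + 637\right)} = \sqrt{-9726 + 570} = \sqrt{-9156} = 2 i \sqrt{2289}$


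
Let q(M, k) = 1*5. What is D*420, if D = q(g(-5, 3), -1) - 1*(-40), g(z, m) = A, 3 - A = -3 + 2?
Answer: 18900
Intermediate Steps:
A = 4 (A = 3 - (-3 + 2) = 3 - 1*(-1) = 3 + 1 = 4)
g(z, m) = 4
q(M, k) = 5
D = 45 (D = 5 - 1*(-40) = 5 + 40 = 45)
D*420 = 45*420 = 18900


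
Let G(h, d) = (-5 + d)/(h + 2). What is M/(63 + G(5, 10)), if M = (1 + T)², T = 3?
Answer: 56/223 ≈ 0.25112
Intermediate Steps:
G(h, d) = (-5 + d)/(2 + h)
M = 16 (M = (1 + 3)² = 4² = 16)
M/(63 + G(5, 10)) = 16/(63 + (-5 + 10)/(2 + 5)) = 16/(63 + 5/7) = 16/(446/7) = 16*(7/446) = 56/223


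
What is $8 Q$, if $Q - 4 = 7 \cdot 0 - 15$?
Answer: $-88$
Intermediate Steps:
$Q = -11$ ($Q = 4 + \left(7 \cdot 0 - 15\right) = 4 + \left(0 - 15\right) = 4 - 15 = -11$)
$8 Q = 8 \left(-11\right) = -88$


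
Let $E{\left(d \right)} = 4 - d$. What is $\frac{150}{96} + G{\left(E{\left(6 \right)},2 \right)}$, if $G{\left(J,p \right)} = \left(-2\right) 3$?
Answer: $- \frac{71}{16} \approx -4.4375$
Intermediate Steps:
$G{\left(J,p \right)} = -6$
$\frac{150}{96} + G{\left(E{\left(6 \right)},2 \right)} = \frac{150}{96} - 6 = 150 \cdot \frac{1}{96} - 6 = \frac{25}{16} - 6 = - \frac{71}{16}$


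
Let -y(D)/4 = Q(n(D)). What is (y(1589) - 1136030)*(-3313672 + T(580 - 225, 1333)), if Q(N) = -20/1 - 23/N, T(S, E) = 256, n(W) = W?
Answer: 5980796919528528/1589 ≈ 3.7639e+12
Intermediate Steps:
Q(N) = -20 - 23/N (Q(N) = -20*1 - 23/N = -20 - 23/N)
y(D) = 80 + 92/D (y(D) = -4*(-20 - 23/D) = 80 + 92/D)
(y(1589) - 1136030)*(-3313672 + T(580 - 225, 1333)) = ((80 + 92/1589) - 1136030)*(-3313672 + 256) = ((80 + 92*(1/1589)) - 1136030)*(-3313416) = ((80 + 92/1589) - 1136030)*(-3313416) = (127212/1589 - 1136030)*(-3313416) = -1805024458/1589*(-3313416) = 5980796919528528/1589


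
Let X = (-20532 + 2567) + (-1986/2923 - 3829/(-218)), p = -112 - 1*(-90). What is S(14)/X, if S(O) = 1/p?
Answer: 318607/125804693201 ≈ 2.5326e-6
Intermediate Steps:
p = -22 (p = -112 + 90 = -22)
X = -11436790291/637214 (X = -17965 + (-1986*1/2923 - 3829*(-1/218)) = -17965 + (-1986/2923 + 3829/218) = -17965 + 10759219/637214 = -11436790291/637214 ≈ -17948.)
S(O) = -1/22 (S(O) = 1/(-22) = -1/22)
S(14)/X = -1/(22*(-11436790291/637214)) = -1/22*(-637214/11436790291) = 318607/125804693201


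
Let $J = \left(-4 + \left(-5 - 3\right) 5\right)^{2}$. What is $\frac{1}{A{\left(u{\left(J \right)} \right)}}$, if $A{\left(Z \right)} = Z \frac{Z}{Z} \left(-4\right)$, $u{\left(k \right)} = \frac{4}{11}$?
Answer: $- \frac{11}{16} \approx -0.6875$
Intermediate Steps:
$J = 1936$ ($J = \left(-4 - 40\right)^{2} = \left(-44\right)^{2} = 1936$)
$u{\left(k \right)} = \frac{4}{11}$ ($u{\left(k \right)} = 4 \cdot \frac{1}{11} = \frac{4}{11}$)
$A{\left(Z \right)} = - 4 Z$ ($A{\left(Z \right)} = Z 1 \left(-4\right) = Z \left(-4\right) = - 4 Z$)
$\frac{1}{A{\left(u{\left(J \right)} \right)}} = \frac{1}{\left(-4\right) \frac{4}{11}} = \frac{1}{- \frac{16}{11}} = - \frac{11}{16}$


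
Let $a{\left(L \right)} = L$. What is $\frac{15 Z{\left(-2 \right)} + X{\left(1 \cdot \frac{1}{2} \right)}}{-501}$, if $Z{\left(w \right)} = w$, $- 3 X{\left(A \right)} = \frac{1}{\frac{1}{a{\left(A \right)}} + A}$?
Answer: $\frac{452}{7515} \approx 0.060146$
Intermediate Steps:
$X{\left(A \right)} = - \frac{1}{3 \left(A + \frac{1}{A}\right)}$ ($X{\left(A \right)} = - \frac{1}{3 \left(\frac{1}{A} + A\right)} = - \frac{1}{3 \left(A + \frac{1}{A}\right)}$)
$\frac{15 Z{\left(-2 \right)} + X{\left(1 \cdot \frac{1}{2} \right)}}{-501} = \frac{15 \left(-2\right) - \frac{1 \cdot \frac{1}{2}}{3 + 3 \left(1 \cdot \frac{1}{2}\right)^{2}}}{-501} = \left(-30 - \frac{1 \cdot \frac{1}{2}}{3 + 3 \left(1 \cdot \frac{1}{2}\right)^{2}}\right) \left(- \frac{1}{501}\right) = \left(-30 - \frac{1}{2 \left(3 + \frac{3}{4}\right)}\right) \left(- \frac{1}{501}\right) = \left(-30 - \frac{1}{2 \cdot \frac{15}{4}}\right) \left(- \frac{1}{501}\right) = \left(-30 - \frac{1}{2} \cdot \frac{4}{15}\right) \left(- \frac{1}{501}\right) = \left(-30 - \frac{2}{15}\right) \left(- \frac{1}{501}\right) = \left(- \frac{452}{15}\right) \left(- \frac{1}{501}\right) = \frac{452}{7515}$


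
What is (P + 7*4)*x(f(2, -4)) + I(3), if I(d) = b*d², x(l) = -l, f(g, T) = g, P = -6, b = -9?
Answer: -125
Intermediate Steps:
I(d) = -9*d²
(P + 7*4)*x(f(2, -4)) + I(3) = (-6 + 7*4)*(-1*2) - 9*3² = (-6 + 28)*(-2) - 9*9 = 22*(-2) - 81 = -44 - 81 = -125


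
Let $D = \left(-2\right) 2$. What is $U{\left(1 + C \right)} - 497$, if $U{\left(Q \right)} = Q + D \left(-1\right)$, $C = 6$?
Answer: $-486$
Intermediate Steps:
$D = -4$
$U{\left(Q \right)} = 4 + Q$ ($U{\left(Q \right)} = Q - -4 = Q + 4 = 4 + Q$)
$U{\left(1 + C \right)} - 497 = \left(4 + \left(1 + 6\right)\right) - 497 = \left(4 + 7\right) - 497 = 11 - 497 = -486$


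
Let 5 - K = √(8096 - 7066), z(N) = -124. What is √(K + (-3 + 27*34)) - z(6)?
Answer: 124 + √(920 - √1030) ≈ 153.80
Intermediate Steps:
K = 5 - √1030 (K = 5 - √(8096 - 7066) = 5 - √1030 ≈ -27.094)
√(K + (-3 + 27*34)) - z(6) = √((5 - √1030) + (-3 + 27*34)) - 1*(-124) = √((5 - √1030) + (-3 + 918)) + 124 = √((5 - √1030) + 915) + 124 = √(920 - √1030) + 124 = 124 + √(920 - √1030)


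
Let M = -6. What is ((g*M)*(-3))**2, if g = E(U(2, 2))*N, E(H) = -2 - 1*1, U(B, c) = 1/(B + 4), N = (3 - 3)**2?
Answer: 0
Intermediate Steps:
N = 0 (N = 0**2 = 0)
U(B, c) = 1/(4 + B)
E(H) = -3 (E(H) = -2 - 1 = -3)
g = 0 (g = -3*0 = 0)
((g*M)*(-3))**2 = ((0*(-6))*(-3))**2 = (0*(-3))**2 = 0**2 = 0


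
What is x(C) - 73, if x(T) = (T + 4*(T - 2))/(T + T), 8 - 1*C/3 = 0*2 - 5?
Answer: -5507/78 ≈ -70.603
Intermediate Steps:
C = 39 (C = 24 - 3*(0*2 - 5) = 24 - 3*(0 - 5) = 24 - 3*(-5) = 24 + 15 = 39)
x(T) = (-8 + 5*T)/(2*T) (x(T) = (T + 4*(-2 + T))/((2*T)) = (T + (-8 + 4*T))*(1/(2*T)) = (-8 + 5*T)*(1/(2*T)) = (-8 + 5*T)/(2*T))
x(C) - 73 = (5/2 - 4/39) - 73 = 187/78 - 73 = -5507/78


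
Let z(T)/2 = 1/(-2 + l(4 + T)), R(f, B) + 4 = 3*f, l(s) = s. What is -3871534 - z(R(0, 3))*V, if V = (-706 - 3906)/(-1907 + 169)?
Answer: -3364360740/869 ≈ -3.8715e+6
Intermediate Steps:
R(f, B) = -4 + 3*f
V = 2306/869 (V = -4612/(-1738) = -4612*(-1/1738) = 2306/869 ≈ 2.6536)
z(T) = 2/(2 + T) (z(T) = 2/(-2 + (4 + T)) = 2/(2 + T))
-3871534 - z(R(0, 3))*V = -3871534 - 2/(2 + (-4 + 3*0))*2306/869 = -3871534 - 2/(2 + (-4 + 0))*2306/869 = -3871534 - 2/(2 - 4)*2306/869 = -3871534 - 2/(-2)*2306/869 = -3871534 - 2*(-½)*2306/869 = -3871534 - (-1)*2306/869 = -3871534 - 1*(-2306/869) = -3871534 + 2306/869 = -3364360740/869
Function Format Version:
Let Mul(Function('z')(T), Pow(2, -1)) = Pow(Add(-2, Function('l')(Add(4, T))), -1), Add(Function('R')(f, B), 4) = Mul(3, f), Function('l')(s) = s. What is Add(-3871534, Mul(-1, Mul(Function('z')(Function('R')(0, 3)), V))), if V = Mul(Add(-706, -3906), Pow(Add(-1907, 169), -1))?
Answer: Rational(-3364360740, 869) ≈ -3.8715e+6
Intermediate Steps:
Function('R')(f, B) = Add(-4, Mul(3, f))
V = Rational(2306, 869) (V = Mul(-4612, Pow(-1738, -1)) = Mul(-4612, Rational(-1, 1738)) = Rational(2306, 869) ≈ 2.6536)
Function('z')(T) = Mul(2, Pow(Add(2, T), -1)) (Function('z')(T) = Mul(2, Pow(Add(-2, Add(4, T)), -1)) = Mul(2, Pow(Add(2, T), -1)))
Add(-3871534, Mul(-1, Mul(Function('z')(Function('R')(0, 3)), V))) = Add(-3871534, Mul(-1, Mul(Mul(2, Pow(Add(2, Add(-4, Mul(3, 0))), -1)), Rational(2306, 869)))) = Add(-3871534, Mul(-1, Mul(Mul(2, Pow(Add(2, Add(-4, 0)), -1)), Rational(2306, 869)))) = Add(-3871534, Mul(-1, Mul(Mul(2, Pow(Add(2, -4), -1)), Rational(2306, 869)))) = Add(-3871534, Mul(-1, Mul(Mul(2, Pow(-2, -1)), Rational(2306, 869)))) = Add(-3871534, Mul(-1, Mul(Mul(2, Rational(-1, 2)), Rational(2306, 869)))) = Add(-3871534, Mul(-1, Mul(-1, Rational(2306, 869)))) = Add(-3871534, Mul(-1, Rational(-2306, 869))) = Add(-3871534, Rational(2306, 869)) = Rational(-3364360740, 869)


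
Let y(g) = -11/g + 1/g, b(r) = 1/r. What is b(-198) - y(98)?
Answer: 941/9702 ≈ 0.096990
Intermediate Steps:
y(g) = -10/g (y(g) = -11/g + 1/g = -10/g)
b(-198) - y(98) = 1/(-198) - (-10)/98 = -1/198 - (-10)/98 = -1/198 - 1*(-5/49) = -1/198 + 5/49 = 941/9702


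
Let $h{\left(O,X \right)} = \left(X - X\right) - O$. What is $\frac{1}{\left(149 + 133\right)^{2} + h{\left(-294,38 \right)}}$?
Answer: $\frac{1}{79818} \approx 1.2529 \cdot 10^{-5}$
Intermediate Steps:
$h{\left(O,X \right)} = - O$ ($h{\left(O,X \right)} = 0 - O = - O$)
$\frac{1}{\left(149 + 133\right)^{2} + h{\left(-294,38 \right)}} = \frac{1}{\left(149 + 133\right)^{2} - -294} = \frac{1}{282^{2} + 294} = \frac{1}{79524 + 294} = \frac{1}{79818}$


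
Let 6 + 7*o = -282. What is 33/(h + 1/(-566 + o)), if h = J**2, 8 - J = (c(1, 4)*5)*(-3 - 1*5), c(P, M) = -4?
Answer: 140250/98191993 ≈ 0.0014283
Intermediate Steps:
o = -288/7 (o = -6/7 + (1/7)*(-282) = -6/7 - 282/7 = -288/7 ≈ -41.143)
J = -152 (J = 8 - (-4*5)*(-3 - 1*5) = 8 - (-20)*(-3 - 5) = 8 - (-20)*(-8) = 8 - 1*160 = 8 - 160 = -152)
h = 23104 (h = (-152)**2 = 23104)
33/(h + 1/(-566 + o)) = 33/(23104 + 1/(-566 - 288/7)) = 33/(23104 + 1/(-4250/7)) = 33/(23104 - 7/4250) = 33/(98191993/4250) = 33*(4250/98191993) = 140250/98191993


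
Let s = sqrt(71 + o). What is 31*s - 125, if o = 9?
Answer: -125 + 124*sqrt(5) ≈ 152.27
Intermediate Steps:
s = 4*sqrt(5) (s = sqrt(71 + 9) = sqrt(80) = 4*sqrt(5) ≈ 8.9443)
31*s - 125 = 31*(4*sqrt(5)) - 125 = 124*sqrt(5) - 125 = -125 + 124*sqrt(5)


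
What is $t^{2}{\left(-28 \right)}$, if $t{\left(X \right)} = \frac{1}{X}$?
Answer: $\frac{1}{784} \approx 0.0012755$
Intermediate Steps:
$t^{2}{\left(-28 \right)} = \left(\frac{1}{-28}\right)^{2} = \left(- \frac{1}{28}\right)^{2} = \frac{1}{784}$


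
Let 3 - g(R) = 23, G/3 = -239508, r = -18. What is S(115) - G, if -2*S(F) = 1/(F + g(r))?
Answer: 136519559/190 ≈ 7.1852e+5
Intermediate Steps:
G = -718524 (G = 3*(-239508) = -718524)
g(R) = -20 (g(R) = 3 - 1*23 = 3 - 23 = -20)
S(F) = -1/(2*(-20 + F)) (S(F) = -1/(2*(F - 20)) = -1/(2*(-20 + F)))
S(115) - G = -1/(-40 + 2*115) - 1*(-718524) = -1/(-40 + 230) + 718524 = -1/190 + 718524 = 136519559/190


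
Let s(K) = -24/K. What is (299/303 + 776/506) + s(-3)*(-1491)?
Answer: -914195341/76659 ≈ -11925.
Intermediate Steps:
(299/303 + 776/506) + s(-3)*(-1491) = (299/303 + 776/506) - 24/(-3)*(-1491) = (299*(1/303) + 776*(1/506)) - 24*(-⅓)*(-1491) = (299/303 + 388/253) + 8*(-1491) = 193211/76659 - 11928 = -914195341/76659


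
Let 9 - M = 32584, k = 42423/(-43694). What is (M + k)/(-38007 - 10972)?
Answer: 1423374473/2140088426 ≈ 0.66510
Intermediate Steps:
k = -42423/43694 (k = 42423*(-1/43694) = -42423/43694 ≈ -0.97091)
M = -32575 (M = 9 - 1*32584 = 9 - 32584 = -32575)
(M + k)/(-38007 - 10972) = (-32575 - 42423/43694)/(-38007 - 10972) = -1423374473/43694/(-48979) = -1423374473/43694*(-1/48979) = 1423374473/2140088426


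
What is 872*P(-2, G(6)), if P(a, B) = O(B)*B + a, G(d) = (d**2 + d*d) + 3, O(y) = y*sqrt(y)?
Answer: -1744 + 24525000*sqrt(3) ≈ 4.2477e+7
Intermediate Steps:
O(y) = y**(3/2)
G(d) = 3 + 2*d**2 (G(d) = (d**2 + d**2) + 3 = 2*d**2 + 3 = 3 + 2*d**2)
P(a, B) = a + B**(5/2) (P(a, B) = B**(3/2)*B + a = B**(5/2) + a = a + B**(5/2))
872*P(-2, G(6)) = 872*(-2 + (3 + 2*6**2)**(5/2)) = 872*(-2 + (3 + 2*36)**(5/2)) = 872*(-2 + (3 + 72)**(5/2)) = 872*(-2 + 75**(5/2)) = 872*(-2 + 28125*sqrt(3)) = -1744 + 24525000*sqrt(3)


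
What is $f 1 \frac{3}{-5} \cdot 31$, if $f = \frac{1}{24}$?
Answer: $- \frac{31}{40} \approx -0.775$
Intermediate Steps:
$f = \frac{1}{24} \approx 0.041667$
$f 1 \frac{3}{-5} \cdot 31 = \frac{1 \frac{3}{-5}}{24} \cdot 31 = \frac{1 \cdot 3 \left(- \frac{1}{5}\right)}{24} \cdot 31 = \frac{1 \left(- \frac{3}{5}\right)}{24} \cdot 31 = \frac{1}{24} \left(- \frac{3}{5}\right) 31 = \left(- \frac{1}{40}\right) 31 = - \frac{31}{40}$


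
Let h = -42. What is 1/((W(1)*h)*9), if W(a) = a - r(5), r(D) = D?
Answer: 1/1512 ≈ 0.00066138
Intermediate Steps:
W(a) = -5 + a (W(a) = a - 1*5 = a - 5 = -5 + a)
1/((W(1)*h)*9) = 1/(((-5 + 1)*(-42))*9) = 1/(-4*(-42)*9) = 1/(168*9) = 1/1512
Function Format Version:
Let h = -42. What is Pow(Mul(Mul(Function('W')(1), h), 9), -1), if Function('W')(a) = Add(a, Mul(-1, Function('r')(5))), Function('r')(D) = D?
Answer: Rational(1, 1512) ≈ 0.00066138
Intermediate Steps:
Function('W')(a) = Add(-5, a) (Function('W')(a) = Add(a, Mul(-1, 5)) = Add(a, -5) = Add(-5, a))
Pow(Mul(Mul(Function('W')(1), h), 9), -1) = Pow(Mul(Mul(Add(-5, 1), -42), 9), -1) = Pow(Mul(Mul(-4, -42), 9), -1) = Pow(Mul(168, 9), -1) = Pow(1512, -1) = Rational(1, 1512)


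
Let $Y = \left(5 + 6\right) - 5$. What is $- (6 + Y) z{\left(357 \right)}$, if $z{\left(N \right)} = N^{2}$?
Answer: $-1529388$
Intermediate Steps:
$Y = 6$ ($Y = 11 - 5 = 6$)
$- (6 + Y) z{\left(357 \right)} = - (6 + 6) 357^{2} = \left(-1\right) 12 \cdot 127449 = \left(-12\right) 127449 = -1529388$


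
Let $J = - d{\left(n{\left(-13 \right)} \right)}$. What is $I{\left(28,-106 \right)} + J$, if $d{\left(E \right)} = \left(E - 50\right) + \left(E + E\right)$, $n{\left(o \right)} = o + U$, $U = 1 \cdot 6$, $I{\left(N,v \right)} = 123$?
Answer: $194$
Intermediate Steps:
$U = 6$
$n{\left(o \right)} = 6 + o$ ($n{\left(o \right)} = o + 6 = 6 + o$)
$d{\left(E \right)} = -50 + 3 E$ ($d{\left(E \right)} = \left(-50 + E\right) + 2 E = -50 + 3 E$)
$J = 71$ ($J = - (-50 + 3 \left(6 - 13\right)) = - (-50 + 3 \left(-7\right)) = - (-50 - 21) = \left(-1\right) \left(-71\right) = 71$)
$I{\left(28,-106 \right)} + J = 123 + 71 = 194$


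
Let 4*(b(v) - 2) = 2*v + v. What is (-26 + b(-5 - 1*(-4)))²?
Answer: 9801/16 ≈ 612.56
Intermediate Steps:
b(v) = 2 + 3*v/4 (b(v) = 2 + (2*v + v)/4 = 2 + (3*v)/4 = 2 + 3*v/4)
(-26 + b(-5 - 1*(-4)))² = (-26 + (2 + 3*(-5 - 1*(-4))/4))² = (-26 + (2 + 3*(-5 + 4)/4))² = (-26 + (2 + (¾)*(-1)))² = (-26 + (2 - ¾))² = (-26 + 5/4)² = (-99/4)² = 9801/16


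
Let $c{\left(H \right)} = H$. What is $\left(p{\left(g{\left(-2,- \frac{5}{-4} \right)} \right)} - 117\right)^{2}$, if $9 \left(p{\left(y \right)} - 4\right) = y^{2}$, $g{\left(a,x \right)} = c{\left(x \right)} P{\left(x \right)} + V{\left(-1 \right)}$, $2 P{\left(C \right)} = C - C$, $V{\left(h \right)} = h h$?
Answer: $\frac{1032256}{81} \approx 12744.0$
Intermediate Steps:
$V{\left(h \right)} = h^{2}$
$P{\left(C \right)} = 0$ ($P{\left(C \right)} = \frac{C - C}{2} = \frac{1}{2} \cdot 0 = 0$)
$g{\left(a,x \right)} = 1$ ($g{\left(a,x \right)} = x 0 + \left(-1\right)^{2} = 0 + 1 = 1$)
$p{\left(y \right)} = 4 + \frac{y^{2}}{9}$
$\left(p{\left(g{\left(-2,- \frac{5}{-4} \right)} \right)} - 117\right)^{2} = \left(\left(4 + \frac{1^{2}}{9}\right) - 117\right)^{2} = \left(\left(4 + \frac{1}{9} \cdot 1\right) - 117\right)^{2} = \left(\left(4 + \frac{1}{9}\right) - 117\right)^{2} = \left(\frac{37}{9} - 117\right)^{2} = \left(- \frac{1016}{9}\right)^{2} = \frac{1032256}{81}$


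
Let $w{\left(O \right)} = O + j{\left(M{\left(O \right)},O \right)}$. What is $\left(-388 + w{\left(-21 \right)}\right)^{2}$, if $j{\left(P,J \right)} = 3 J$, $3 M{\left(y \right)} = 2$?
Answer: $222784$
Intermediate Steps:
$M{\left(y \right)} = \frac{2}{3}$ ($M{\left(y \right)} = \frac{1}{3} \cdot 2 = \frac{2}{3}$)
$w{\left(O \right)} = 4 O$ ($w{\left(O \right)} = O + 3 O = 4 O$)
$\left(-388 + w{\left(-21 \right)}\right)^{2} = \left(-388 + 4 \left(-21\right)\right)^{2} = \left(-388 - 84\right)^{2} = \left(-472\right)^{2} = 222784$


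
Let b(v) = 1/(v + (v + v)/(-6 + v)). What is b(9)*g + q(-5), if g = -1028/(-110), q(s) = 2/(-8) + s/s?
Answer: 4531/3300 ≈ 1.3730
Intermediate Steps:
q(s) = 3/4 (q(s) = 2*(-1/8) + 1 = -1/4 + 1 = 3/4)
b(v) = 1/(v + 2*v/(-6 + v)) (b(v) = 1/(v + (2*v)/(-6 + v)) = 1/(v + 2*v/(-6 + v)))
g = 514/55 (g = -1028*(-1/110) = 514/55 ≈ 9.3455)
b(9)*g + q(-5) = ((-6 + 9)/(9*(-4 + 9)))*(514/55) + 3/4 = ((1/9)*3/5)*(514/55) + 3/4 = ((1/9)*(1/5)*3)*(514/55) + 3/4 = (1/15)*(514/55) + 3/4 = 514/825 + 3/4 = 4531/3300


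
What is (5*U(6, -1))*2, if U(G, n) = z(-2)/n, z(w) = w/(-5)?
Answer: -4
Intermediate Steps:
z(w) = -w/5 (z(w) = w*(-⅕) = -w/5)
U(G, n) = 2/(5*n) (U(G, n) = (-⅕*(-2))/n = 2/(5*n))
(5*U(6, -1))*2 = (5*((⅖)/(-1)))*2 = (5*((⅖)*(-1)))*2 = (5*(-⅖))*2 = -2*2 = -4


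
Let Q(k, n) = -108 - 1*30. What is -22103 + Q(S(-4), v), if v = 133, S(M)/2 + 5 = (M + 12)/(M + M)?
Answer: -22241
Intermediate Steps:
S(M) = -10 + (12 + M)/M (S(M) = -10 + 2*((M + 12)/(M + M)) = -10 + 2*((12 + M)/((2*M))) = -10 + 2*((12 + M)*(1/(2*M))) = -10 + 2*((12 + M)/(2*M)) = -10 + (12 + M)/M)
Q(k, n) = -138 (Q(k, n) = -108 - 30 = -138)
-22103 + Q(S(-4), v) = -22103 - 138 = -22241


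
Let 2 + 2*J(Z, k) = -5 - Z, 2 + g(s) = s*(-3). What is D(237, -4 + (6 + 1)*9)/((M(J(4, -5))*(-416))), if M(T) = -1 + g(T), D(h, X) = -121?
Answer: 121/5616 ≈ 0.021546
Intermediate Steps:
g(s) = -2 - 3*s (g(s) = -2 + s*(-3) = -2 - 3*s)
J(Z, k) = -7/2 - Z/2 (J(Z, k) = -1 + (-5 - Z)/2 = -1 + (-5/2 - Z/2) = -7/2 - Z/2)
M(T) = -3 - 3*T (M(T) = -1 + (-2 - 3*T) = -3 - 3*T)
D(237, -4 + (6 + 1)*9)/((M(J(4, -5))*(-416))) = -121*(-1/(416*(-3 - 3*(-7/2 - ½*4)))) = -121*(-1/(416*(-3 - 3*(-7/2 - 2)))) = -121*(-1/(416*(-3 - 3*(-11/2)))) = -121*(-1/(416*(-3 + 33/2))) = -121/((27/2)*(-416)) = -121/(-5616) = -121*(-1/5616) = 121/5616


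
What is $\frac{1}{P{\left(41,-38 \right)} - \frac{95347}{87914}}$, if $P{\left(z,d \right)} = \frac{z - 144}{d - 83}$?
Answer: $- \frac{10637594}{2481845} \approx -4.2862$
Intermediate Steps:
$P{\left(z,d \right)} = \frac{-144 + z}{-83 + d}$
$\frac{1}{P{\left(41,-38 \right)} - \frac{95347}{87914}} = \frac{1}{\frac{-144 + 41}{-83 - 38} - \frac{95347}{87914}} = \frac{1}{\frac{1}{-121} \left(-103\right) - \frac{95347}{87914}} = \frac{1}{\left(- \frac{1}{121}\right) \left(-103\right) - \frac{95347}{87914}} = \frac{1}{\frac{103}{121} - \frac{95347}{87914}} = \frac{1}{- \frac{2481845}{10637594}} = - \frac{10637594}{2481845}$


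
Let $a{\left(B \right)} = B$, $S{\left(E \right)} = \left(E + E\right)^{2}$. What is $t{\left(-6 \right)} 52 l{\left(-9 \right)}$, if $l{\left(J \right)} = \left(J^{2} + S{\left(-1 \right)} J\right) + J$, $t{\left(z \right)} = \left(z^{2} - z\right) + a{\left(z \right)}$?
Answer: $67392$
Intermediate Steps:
$S{\left(E \right)} = 4 E^{2}$ ($S{\left(E \right)} = \left(2 E\right)^{2} = 4 E^{2}$)
$t{\left(z \right)} = z^{2}$ ($t{\left(z \right)} = \left(z^{2} - z\right) + z = z^{2}$)
$l{\left(J \right)} = J^{2} + 5 J$ ($l{\left(J \right)} = \left(J^{2} + 4 \left(-1\right)^{2} J\right) + J = \left(J^{2} + 4 \cdot 1 J\right) + J = \left(J^{2} + 4 J\right) + J = J^{2} + 5 J$)
$t{\left(-6 \right)} 52 l{\left(-9 \right)} = \left(-6\right)^{2} \cdot 52 \left(- 9 \left(5 - 9\right)\right) = 36 \cdot 52 \left(\left(-9\right) \left(-4\right)\right) = 1872 \cdot 36 = 67392$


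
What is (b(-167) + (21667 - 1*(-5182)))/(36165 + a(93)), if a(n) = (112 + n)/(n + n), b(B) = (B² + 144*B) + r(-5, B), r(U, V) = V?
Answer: 5677278/6726895 ≈ 0.84397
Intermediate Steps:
b(B) = B² + 145*B (b(B) = (B² + 144*B) + B = B² + 145*B)
a(n) = (112 + n)/(2*n) (a(n) = (112 + n)/((2*n)) = (112 + n)*(1/(2*n)) = (112 + n)/(2*n))
(b(-167) + (21667 - 1*(-5182)))/(36165 + a(93)) = (-167*(145 - 167) + (21667 - 1*(-5182)))/(36165 + (½)*(112 + 93)/93) = (-167*(-22) + (21667 + 5182))/(36165 + (½)*(1/93)*205) = (3674 + 26849)/(36165 + 205/186) = 30523/(6726895/186) = 30523*(186/6726895) = 5677278/6726895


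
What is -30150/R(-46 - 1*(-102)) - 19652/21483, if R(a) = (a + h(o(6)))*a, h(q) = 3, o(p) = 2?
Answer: -50903047/5069988 ≈ -10.040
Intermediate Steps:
R(a) = a*(3 + a) (R(a) = (a + 3)*a = (3 + a)*a = a*(3 + a))
-30150/R(-46 - 1*(-102)) - 19652/21483 = -30150*1/((-46 - 1*(-102))*(3 + (-46 - 1*(-102)))) - 19652/21483 = -30150*1/((-46 + 102)*(3 + (-46 + 102))) - 19652*1/21483 = -30150*1/(56*(3 + 56)) - 19652/21483 = -30150/(56*59) - 19652/21483 = -30150/3304 - 19652/21483 = -30150*1/3304 - 19652/21483 = -15075/1652 - 19652/21483 = -50903047/5069988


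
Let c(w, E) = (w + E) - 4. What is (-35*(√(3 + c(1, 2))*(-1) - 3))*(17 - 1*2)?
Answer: 1575 + 525*√2 ≈ 2317.5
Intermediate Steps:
c(w, E) = -4 + E + w (c(w, E) = (E + w) - 4 = -4 + E + w)
(-35*(√(3 + c(1, 2))*(-1) - 3))*(17 - 1*2) = (-35*(√(3 + (-4 + 2 + 1))*(-1) - 3))*(17 - 1*2) = (-35*(√(3 - 1)*(-1) - 3))*(17 - 2) = -35*(√2*(-1) - 3)*15 = -35*(-√2 - 3)*15 = -35*(-3 - √2)*15 = (105 + 35*√2)*15 = 1575 + 525*√2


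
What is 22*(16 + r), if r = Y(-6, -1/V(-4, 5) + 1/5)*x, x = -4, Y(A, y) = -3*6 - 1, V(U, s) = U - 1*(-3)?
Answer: 2024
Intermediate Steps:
V(U, s) = 3 + U (V(U, s) = U + 3 = 3 + U)
Y(A, y) = -19 (Y(A, y) = -18 - 1 = -19)
r = 76 (r = -19*(-4) = 76)
22*(16 + r) = 22*(16 + 76) = 22*92 = 2024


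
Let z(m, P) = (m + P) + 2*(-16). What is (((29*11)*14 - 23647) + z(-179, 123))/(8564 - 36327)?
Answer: 19269/27763 ≈ 0.69405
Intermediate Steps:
z(m, P) = -32 + P + m (z(m, P) = (P + m) - 32 = -32 + P + m)
(((29*11)*14 - 23647) + z(-179, 123))/(8564 - 36327) = (((29*11)*14 - 23647) + (-32 + 123 - 179))/(8564 - 36327) = ((319*14 - 23647) - 88)/(-27763) = ((4466 - 23647) - 88)*(-1/27763) = (-19181 - 88)*(-1/27763) = -19269*(-1/27763) = 19269/27763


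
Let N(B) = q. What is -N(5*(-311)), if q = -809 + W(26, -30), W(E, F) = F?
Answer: 839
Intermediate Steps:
q = -839 (q = -809 - 30 = -839)
N(B) = -839
-N(5*(-311)) = -1*(-839) = 839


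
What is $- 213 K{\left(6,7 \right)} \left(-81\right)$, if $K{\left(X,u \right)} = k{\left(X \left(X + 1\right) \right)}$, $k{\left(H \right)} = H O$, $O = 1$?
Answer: $724626$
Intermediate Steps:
$k{\left(H \right)} = H$ ($k{\left(H \right)} = H 1 = H$)
$K{\left(X,u \right)} = X \left(1 + X\right)$ ($K{\left(X,u \right)} = X \left(X + 1\right) = X \left(1 + X\right)$)
$- 213 K{\left(6,7 \right)} \left(-81\right) = - 213 \cdot 6 \left(1 + 6\right) \left(-81\right) = - 213 \cdot 6 \cdot 7 \left(-81\right) = \left(-213\right) 42 \left(-81\right) = \left(-8946\right) \left(-81\right) = 724626$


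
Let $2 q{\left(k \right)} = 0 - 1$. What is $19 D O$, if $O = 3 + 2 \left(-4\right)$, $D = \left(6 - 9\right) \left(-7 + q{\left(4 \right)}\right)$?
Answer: $- \frac{4275}{2} \approx -2137.5$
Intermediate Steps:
$q{\left(k \right)} = - \frac{1}{2}$ ($q{\left(k \right)} = \frac{0 - 1}{2} = \frac{1}{2} \left(-1\right) = - \frac{1}{2}$)
$D = \frac{45}{2}$ ($D = \left(6 - 9\right) \left(-7 - \frac{1}{2}\right) = \left(-3\right) \left(- \frac{15}{2}\right) = \frac{45}{2} \approx 22.5$)
$O = -5$ ($O = 3 - 8 = -5$)
$19 D O = 19 \cdot \frac{45}{2} \left(-5\right) = \frac{855}{2} \left(-5\right) = - \frac{4275}{2}$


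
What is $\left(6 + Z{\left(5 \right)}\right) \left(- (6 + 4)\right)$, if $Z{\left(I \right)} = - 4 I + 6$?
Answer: $80$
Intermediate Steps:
$Z{\left(I \right)} = 6 - 4 I$
$\left(6 + Z{\left(5 \right)}\right) \left(- (6 + 4)\right) = \left(6 + \left(6 - 20\right)\right) \left(- (6 + 4)\right) = \left(6 + \left(6 - 20\right)\right) \left(\left(-1\right) 10\right) = \left(6 - 14\right) \left(-10\right) = \left(-8\right) \left(-10\right) = 80$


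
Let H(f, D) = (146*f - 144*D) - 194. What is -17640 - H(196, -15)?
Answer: -48222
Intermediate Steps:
H(f, D) = -194 - 144*D + 146*f (H(f, D) = (-144*D + 146*f) - 194 = -194 - 144*D + 146*f)
-17640 - H(196, -15) = -17640 - (-194 - 144*(-15) + 146*196) = -17640 - (-194 + 2160 + 28616) = -17640 - 1*30582 = -17640 - 30582 = -48222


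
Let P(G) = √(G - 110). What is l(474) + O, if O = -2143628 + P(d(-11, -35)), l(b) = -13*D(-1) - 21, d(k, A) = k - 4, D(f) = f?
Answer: -2143636 + 5*I*√5 ≈ -2.1436e+6 + 11.18*I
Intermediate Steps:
d(k, A) = -4 + k
P(G) = √(-110 + G)
l(b) = -8 (l(b) = -13*(-1) - 21 = 13 - 21 = -8)
O = -2143628 + 5*I*√5 (O = -2143628 + √(-110 + (-4 - 11)) = -2143628 + √(-110 - 15) = -2143628 + √(-125) = -2143628 + 5*I*√5 ≈ -2.1436e+6 + 11.18*I)
l(474) + O = -8 + (-2143628 + 5*I*√5) = -2143636 + 5*I*√5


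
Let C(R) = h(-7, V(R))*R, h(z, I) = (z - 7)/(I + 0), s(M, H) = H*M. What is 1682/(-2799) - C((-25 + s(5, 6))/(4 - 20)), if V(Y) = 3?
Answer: -46111/22392 ≈ -2.0593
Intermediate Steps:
h(z, I) = (-7 + z)/I
C(R) = -14*R/3 (C(R) = ((-7 - 7)/3)*R = ((⅓)*(-14))*R = -14*R/3)
1682/(-2799) - C((-25 + s(5, 6))/(4 - 20)) = 1682/(-2799) - (-14)*(-25 + 6*5)/(4 - 20)/3 = 1682*(-1/2799) - (-14)*(-25 + 30)/(-16)/3 = -1682/2799 - (-14)*5*(-1/16)/3 = -1682/2799 - (-14)*(-5)/(3*16) = -1682/2799 - 1*35/24 = -1682/2799 - 35/24 = -46111/22392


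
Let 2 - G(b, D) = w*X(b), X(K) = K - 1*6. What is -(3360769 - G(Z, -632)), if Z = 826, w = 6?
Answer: -3365687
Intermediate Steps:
X(K) = -6 + K (X(K) = K - 6 = -6 + K)
G(b, D) = 38 - 6*b (G(b, D) = 2 - 6*(-6 + b) = 2 - (-36 + 6*b) = 2 + (36 - 6*b) = 38 - 6*b)
-(3360769 - G(Z, -632)) = -(3360769 - (38 - 6*826)) = -(3360769 - (38 - 4956)) = -(3360769 - 1*(-4918)) = -(3360769 + 4918) = -1*3365687 = -3365687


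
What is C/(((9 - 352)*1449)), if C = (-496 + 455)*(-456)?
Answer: -6232/165669 ≈ -0.037617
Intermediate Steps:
C = 18696 (C = -41*(-456) = 18696)
C/(((9 - 352)*1449)) = 18696/(((9 - 352)*1449)) = 18696/((-343*1449)) = 18696/(-497007) = 18696*(-1/497007) = -6232/165669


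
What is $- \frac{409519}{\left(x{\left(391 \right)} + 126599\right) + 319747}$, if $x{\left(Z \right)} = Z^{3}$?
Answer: $- \frac{409519}{60222817} \approx -0.0068001$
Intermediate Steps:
$- \frac{409519}{\left(x{\left(391 \right)} + 126599\right) + 319747} = - \frac{409519}{\left(391^{3} + 126599\right) + 319747} = - \frac{409519}{\left(59776471 + 126599\right) + 319747} = - \frac{409519}{59903070 + 319747} = - \frac{409519}{60222817}$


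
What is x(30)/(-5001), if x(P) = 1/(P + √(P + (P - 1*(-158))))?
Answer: -5/568447 + √218/3410682 ≈ -4.4669e-6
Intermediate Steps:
x(P) = 1/(P + √(158 + 2*P)) (x(P) = 1/(P + √(P + (P + 158))) = 1/(P + √(P + (158 + P))) = 1/(P + √(158 + 2*P)))
x(30)/(-5001) = 1/((30 + √2*√(79 + 30))*(-5001)) = -1/5001/(30 + √2*√109) = -1/5001/(30 + √218) = -1/(5001*(30 + √218))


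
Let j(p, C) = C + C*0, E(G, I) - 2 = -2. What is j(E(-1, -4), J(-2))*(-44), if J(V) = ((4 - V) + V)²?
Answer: -704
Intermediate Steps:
E(G, I) = 0 (E(G, I) = 2 - 2 = 0)
J(V) = 16 (J(V) = 4² = 16)
j(p, C) = C (j(p, C) = C + 0 = C)
j(E(-1, -4), J(-2))*(-44) = 16*(-44) = -704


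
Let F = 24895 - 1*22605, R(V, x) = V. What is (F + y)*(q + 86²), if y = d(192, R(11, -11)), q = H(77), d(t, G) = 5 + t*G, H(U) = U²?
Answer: 58723275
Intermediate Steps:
d(t, G) = 5 + G*t
q = 5929 (q = 77² = 5929)
F = 2290 (F = 24895 - 22605 = 2290)
y = 2117 (y = 5 + 11*192 = 5 + 2112 = 2117)
(F + y)*(q + 86²) = (2290 + 2117)*(5929 + 86²) = 4407*(5929 + 7396) = 4407*13325 = 58723275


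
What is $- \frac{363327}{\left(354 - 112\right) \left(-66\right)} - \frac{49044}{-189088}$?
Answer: $\frac{1447585553}{62919032} \approx 23.007$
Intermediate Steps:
$- \frac{363327}{\left(354 - 112\right) \left(-66\right)} - \frac{49044}{-189088} = - \frac{363327}{242 \left(-66\right)} - - \frac{12261}{47272} = - \frac{363327}{-15972} + \frac{12261}{47272} = \left(-363327\right) \left(- \frac{1}{15972}\right) + \frac{12261}{47272} = \frac{121109}{5324} + \frac{12261}{47272} = \frac{1447585553}{62919032}$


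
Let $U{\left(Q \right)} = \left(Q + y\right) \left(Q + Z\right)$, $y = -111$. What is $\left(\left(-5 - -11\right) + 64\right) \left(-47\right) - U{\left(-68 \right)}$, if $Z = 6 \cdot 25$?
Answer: $11388$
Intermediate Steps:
$Z = 150$
$U{\left(Q \right)} = \left(-111 + Q\right) \left(150 + Q\right)$ ($U{\left(Q \right)} = \left(Q - 111\right) \left(Q + 150\right) = \left(-111 + Q\right) \left(150 + Q\right)$)
$\left(\left(-5 - -11\right) + 64\right) \left(-47\right) - U{\left(-68 \right)} = \left(\left(-5 - -11\right) + 64\right) \left(-47\right) - \left(-16650 + \left(-68\right)^{2} + 39 \left(-68\right)\right) = \left(\left(-5 + 11\right) + 64\right) \left(-47\right) - \left(-16650 + 4624 - 2652\right) = \left(6 + 64\right) \left(-47\right) - -14678 = 70 \left(-47\right) + 14678 = -3290 + 14678 = 11388$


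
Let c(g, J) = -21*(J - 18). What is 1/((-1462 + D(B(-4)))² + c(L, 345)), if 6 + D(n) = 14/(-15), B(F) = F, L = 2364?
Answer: 225/483952081 ≈ 4.6492e-7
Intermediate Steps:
c(g, J) = 378 - 21*J (c(g, J) = -21*(-18 + J) = 378 - 21*J)
D(n) = -104/15 (D(n) = -6 + 14/(-15) = -6 + 14*(-1/15) = -6 - 14/15 = -104/15)
1/((-1462 + D(B(-4)))² + c(L, 345)) = 1/((-1462 - 104/15)² + (378 - 21*345)) = 1/((-22034/15)² + (378 - 7245)) = 1/(485497156/225 - 6867) = 1/(483952081/225) = 225/483952081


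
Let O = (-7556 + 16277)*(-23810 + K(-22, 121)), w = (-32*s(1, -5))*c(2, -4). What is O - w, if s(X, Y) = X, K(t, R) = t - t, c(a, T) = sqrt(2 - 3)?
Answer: -207647010 + 32*I ≈ -2.0765e+8 + 32.0*I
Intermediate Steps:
c(a, T) = I (c(a, T) = sqrt(-1) = I)
K(t, R) = 0
w = -32*I (w = (-32*1)*I = -32*I ≈ -32.0*I)
O = -207647010 (O = (-7556 + 16277)*(-23810 + 0) = 8721*(-23810) = -207647010)
O - w = -207647010 - (-32)*I = -207647010 + 32*I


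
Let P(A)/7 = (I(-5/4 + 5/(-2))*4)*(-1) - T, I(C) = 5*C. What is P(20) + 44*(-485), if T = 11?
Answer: -20892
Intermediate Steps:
P(A) = 448 (P(A) = 7*(((5*(-5/4 + 5/(-2)))*4)*(-1) - 1*11) = 7*(((5*(-5*¼ + 5*(-½)))*4)*(-1) - 11) = 7*(((5*(-5/4 - 5/2))*4)*(-1) - 11) = 7*(((5*(-15/4))*4)*(-1) - 11) = 7*(-75/4*4*(-1) - 11) = 7*(-75*(-1) - 11) = 7*(75 - 11) = 7*64 = 448)
P(20) + 44*(-485) = 448 + 44*(-485) = 448 - 21340 = -20892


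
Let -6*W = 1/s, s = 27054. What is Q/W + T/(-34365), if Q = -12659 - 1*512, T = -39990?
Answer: 4898087907230/2291 ≈ 2.1380e+9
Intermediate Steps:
Q = -13171 (Q = -12659 - 512 = -13171)
W = -1/162324 (W = -⅙/27054 = -⅙*1/27054 = -1/162324 ≈ -6.1605e-6)
Q/W + T/(-34365) = -13171/(-1/162324) - 39990/(-34365) = -13171*(-162324) - 39990*(-1/34365) = 2137969404 + 2666/2291 = 4898087907230/2291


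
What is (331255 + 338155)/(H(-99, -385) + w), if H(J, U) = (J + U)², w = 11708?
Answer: 334705/122982 ≈ 2.7216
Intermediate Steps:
(331255 + 338155)/(H(-99, -385) + w) = (331255 + 338155)/((-99 - 385)² + 11708) = 669410/((-484)² + 11708) = 669410/(234256 + 11708) = 669410/245964 = 669410*(1/245964) = 334705/122982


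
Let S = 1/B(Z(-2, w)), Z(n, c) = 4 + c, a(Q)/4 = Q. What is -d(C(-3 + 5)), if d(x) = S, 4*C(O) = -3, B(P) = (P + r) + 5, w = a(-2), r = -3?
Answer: 1/2 ≈ 0.50000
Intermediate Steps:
a(Q) = 4*Q
w = -8 (w = 4*(-2) = -8)
B(P) = 2 + P (B(P) = (P - 3) + 5 = (-3 + P) + 5 = 2 + P)
S = -1/2 (S = 1/(2 + (4 - 8)) = 1/(2 - 4) = 1/(-2) = -1/2 ≈ -0.50000)
C(O) = -3/4 (C(O) = (1/4)*(-3) = -3/4)
d(x) = -1/2
-d(C(-3 + 5)) = -1*(-1/2) = 1/2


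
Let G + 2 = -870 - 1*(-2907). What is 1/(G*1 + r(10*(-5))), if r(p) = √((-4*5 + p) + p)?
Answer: 407/828269 - 2*I*√30/4141345 ≈ 0.00049139 - 2.6451e-6*I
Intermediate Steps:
G = 2035 (G = -2 + (-870 - 1*(-2907)) = -2 + (-870 + 2907) = -2 + 2037 = 2035)
r(p) = √(-20 + 2*p) (r(p) = √((-20 + p) + p) = √(-20 + 2*p))
1/(G*1 + r(10*(-5))) = 1/(2035*1 + √(-20 + 2*(10*(-5)))) = 1/(2035 + √(-20 + 2*(-50))) = 1/(2035 + √(-20 - 100)) = 1/(2035 + √(-120)) = 1/(2035 + 2*I*√30)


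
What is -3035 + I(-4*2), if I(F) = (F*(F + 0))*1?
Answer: -2971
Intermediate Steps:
I(F) = F² (I(F) = (F*F)*1 = F²*1 = F²)
-3035 + I(-4*2) = -3035 + (-4*2)² = -3035 + (-8)² = -3035 + 64 = -2971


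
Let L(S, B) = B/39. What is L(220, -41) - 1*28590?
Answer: -1115051/39 ≈ -28591.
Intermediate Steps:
L(S, B) = B/39 (L(S, B) = B*(1/39) = B/39)
L(220, -41) - 1*28590 = (1/39)*(-41) - 1*28590 = -41/39 - 28590 = -1115051/39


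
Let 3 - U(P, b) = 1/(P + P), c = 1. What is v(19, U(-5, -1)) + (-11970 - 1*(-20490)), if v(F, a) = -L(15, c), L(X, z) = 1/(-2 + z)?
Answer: 8521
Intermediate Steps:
U(P, b) = 3 - 1/(2*P) (U(P, b) = 3 - 1/(P + P) = 3 - 1/(2*P))
v(F, a) = 1 (v(F, a) = -1/(-2 + 1) = -1/(-1) = -1*(-1) = 1)
v(19, U(-5, -1)) + (-11970 - 1*(-20490)) = 1 + (-11970 - 1*(-20490)) = 1 + (-11970 + 20490) = 1 + 8520 = 8521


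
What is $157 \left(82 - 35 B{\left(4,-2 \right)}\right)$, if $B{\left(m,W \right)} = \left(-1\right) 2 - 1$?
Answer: $29359$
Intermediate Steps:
$B{\left(m,W \right)} = -3$ ($B{\left(m,W \right)} = -2 - 1 = -3$)
$157 \left(82 - 35 B{\left(4,-2 \right)}\right) = 157 \left(82 - -105\right) = 157 \left(82 + 105\right) = 157 \cdot 187 = 29359$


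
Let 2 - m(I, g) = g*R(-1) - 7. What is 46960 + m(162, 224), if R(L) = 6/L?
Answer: 48313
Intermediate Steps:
m(I, g) = 9 + 6*g (m(I, g) = 2 - (g*(6/(-1)) - 7) = 2 - (g*(6*(-1)) - 7) = 2 - (g*(-6) - 7) = 2 - (-6*g - 7) = 2 - (-7 - 6*g) = 2 + (7 + 6*g) = 9 + 6*g)
46960 + m(162, 224) = 46960 + (9 + 6*224) = 46960 + (9 + 1344) = 46960 + 1353 = 48313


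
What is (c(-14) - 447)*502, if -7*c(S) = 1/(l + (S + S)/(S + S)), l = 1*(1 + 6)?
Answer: -6283283/28 ≈ -2.2440e+5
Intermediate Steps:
l = 7 (l = 1*7 = 7)
c(S) = -1/56 (c(S) = -1/(7*(7 + (S + S)/(S + S))) = -1/(7*(7 + (2*S)/((2*S)))) = -1/(7*(7 + (2*S)*(1/(2*S)))) = -1/(7*(7 + 1)) = -⅐/8 = -⅐*⅛ = -1/56)
(c(-14) - 447)*502 = (-1/56 - 447)*502 = -25033/56*502 = -6283283/28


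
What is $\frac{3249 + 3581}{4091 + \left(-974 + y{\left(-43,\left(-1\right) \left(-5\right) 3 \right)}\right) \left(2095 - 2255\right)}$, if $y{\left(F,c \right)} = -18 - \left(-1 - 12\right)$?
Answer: $\frac{6830}{160731} \approx 0.042493$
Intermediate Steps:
$y{\left(F,c \right)} = -5$ ($y{\left(F,c \right)} = -18 - \left(-1 - 12\right) = -18 - -13 = -18 + 13 = -5$)
$\frac{3249 + 3581}{4091 + \left(-974 + y{\left(-43,\left(-1\right) \left(-5\right) 3 \right)}\right) \left(2095 - 2255\right)} = \frac{3249 + 3581}{4091 + \left(-974 - 5\right) \left(2095 - 2255\right)} = \frac{6830}{4091 - -156640} = \frac{6830}{4091 + 156640} = \frac{6830}{160731}$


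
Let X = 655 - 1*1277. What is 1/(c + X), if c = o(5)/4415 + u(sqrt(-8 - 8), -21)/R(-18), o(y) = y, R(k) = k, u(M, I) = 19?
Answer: -15894/9902827 ≈ -0.0016050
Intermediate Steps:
X = -622 (X = 655 - 1277 = -622)
c = -16759/15894 (c = 5/4415 + 19/(-18) = 5*(1/4415) + 19*(-1/18) = 1/883 - 19/18 = -16759/15894 ≈ -1.0544)
1/(c + X) = 1/(-16759/15894 - 622) = 1/(-9902827/15894) = -15894/9902827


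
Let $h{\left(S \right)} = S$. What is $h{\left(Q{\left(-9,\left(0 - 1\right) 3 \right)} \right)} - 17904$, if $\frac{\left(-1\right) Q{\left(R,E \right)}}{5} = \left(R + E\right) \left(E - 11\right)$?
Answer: $-18744$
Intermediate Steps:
$Q{\left(R,E \right)} = - 5 \left(-11 + E\right) \left(E + R\right)$ ($Q{\left(R,E \right)} = - 5 \left(R + E\right) \left(E - 11\right) = - 5 \left(E + R\right) \left(-11 + E\right) = - 5 \left(-11 + E\right) \left(E + R\right)$)
$h{\left(Q{\left(-9,\left(0 - 1\right) 3 \right)} \right)} - 17904 = \left(- 5 \left(\left(0 - 1\right) 3\right)^{2} + 55 \left(0 - 1\right) 3 + 55 \left(-9\right) - 5 \left(0 - 1\right) 3 \left(-9\right)\right) - 17904 = \left(- 5 \left(\left(-1\right) 3\right)^{2} + 55 \left(\left(-1\right) 3\right) - 495 - 5 \left(\left(-1\right) 3\right) \left(-9\right)\right) - 17904 = \left(- 5 \left(-3\right)^{2} + 55 \left(-3\right) - 495 - \left(-15\right) \left(-9\right)\right) - 17904 = \left(\left(-5\right) 9 - 165 - 495 - 135\right) - 17904 = \left(-45 - 165 - 495 - 135\right) - 17904 = -840 - 17904 = -18744$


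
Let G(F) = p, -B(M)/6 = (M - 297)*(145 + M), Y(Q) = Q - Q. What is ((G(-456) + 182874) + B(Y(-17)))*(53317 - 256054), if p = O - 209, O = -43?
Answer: -89409449844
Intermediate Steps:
Y(Q) = 0
B(M) = -6*(-297 + M)*(145 + M) (B(M) = -6*(M - 297)*(145 + M) = -6*(-297 + M)*(145 + M))
p = -252 (p = -43 - 209 = -252)
G(F) = -252
((G(-456) + 182874) + B(Y(-17)))*(53317 - 256054) = ((-252 + 182874) + (258390 - 6*0² + 912*0))*(53317 - 256054) = (182622 + (258390 - 6*0 + 0))*(-202737) = (182622 + (258390 + 0 + 0))*(-202737) = (182622 + 258390)*(-202737) = 441012*(-202737) = -89409449844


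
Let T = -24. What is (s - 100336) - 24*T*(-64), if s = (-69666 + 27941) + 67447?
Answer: -111478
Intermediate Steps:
s = 25722 (s = -41725 + 67447 = 25722)
(s - 100336) - 24*T*(-64) = (25722 - 100336) - 24*(-24)*(-64) = -74614 + 576*(-64) = -74614 - 36864 = -111478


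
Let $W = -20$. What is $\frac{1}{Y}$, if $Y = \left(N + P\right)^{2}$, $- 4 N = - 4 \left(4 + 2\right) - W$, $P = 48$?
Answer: $\frac{1}{2401} \approx 0.00041649$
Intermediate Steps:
$N = 1$ ($N = - \frac{- 4 \left(4 + 2\right) - -20}{4} = - \frac{\left(-4\right) 6 + 20}{4} = - \frac{-24 + 20}{4} = \left(- \frac{1}{4}\right) \left(-4\right) = 1$)
$Y = 2401$ ($Y = \left(1 + 48\right)^{2} = 49^{2} = 2401$)
$\frac{1}{Y} = \frac{1}{2401}$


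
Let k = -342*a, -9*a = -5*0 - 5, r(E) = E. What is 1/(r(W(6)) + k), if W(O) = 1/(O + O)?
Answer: -12/2279 ≈ -0.0052655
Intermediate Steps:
W(O) = 1/(2*O)
a = 5/9 (a = -(-5*0 - 5)/9 = -(0 - 5)/9 = -⅑*(-5) = 5/9 ≈ 0.55556)
k = -190 (k = -342*5/9 = -190)
1/(r(W(6)) + k) = 1/((½)/6 - 190) = 1/((½)*(⅙) - 190) = 1/(1/12 - 190) = 1/(-2279/12) = -12/2279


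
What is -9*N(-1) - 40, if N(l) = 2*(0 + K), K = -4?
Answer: 32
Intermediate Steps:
N(l) = -8 (N(l) = 2*(0 - 4) = 2*(-4) = -8)
-9*N(-1) - 40 = -9*(-8) - 40 = 72 - 40 = 32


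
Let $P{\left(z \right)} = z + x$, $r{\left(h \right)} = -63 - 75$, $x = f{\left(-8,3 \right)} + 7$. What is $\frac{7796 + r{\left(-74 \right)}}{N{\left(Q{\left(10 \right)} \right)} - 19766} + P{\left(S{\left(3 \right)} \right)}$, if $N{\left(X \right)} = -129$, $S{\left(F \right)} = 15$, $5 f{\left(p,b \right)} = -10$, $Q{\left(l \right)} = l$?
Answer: $\frac{390242}{19895} \approx 19.615$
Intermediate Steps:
$f{\left(p,b \right)} = -2$ ($f{\left(p,b \right)} = \frac{1}{5} \left(-10\right) = -2$)
$x = 5$ ($x = -2 + 7 = 5$)
$r{\left(h \right)} = -138$ ($r{\left(h \right)} = -63 - 75 = -138$)
$P{\left(z \right)} = 5 + z$ ($P{\left(z \right)} = z + 5 = 5 + z$)
$\frac{7796 + r{\left(-74 \right)}}{N{\left(Q{\left(10 \right)} \right)} - 19766} + P{\left(S{\left(3 \right)} \right)} = \frac{7796 - 138}{-129 - 19766} + \left(5 + 15\right) = \frac{7658}{-19895} + 20 = 7658 \left(- \frac{1}{19895}\right) + 20 = - \frac{7658}{19895} + 20 = \frac{390242}{19895}$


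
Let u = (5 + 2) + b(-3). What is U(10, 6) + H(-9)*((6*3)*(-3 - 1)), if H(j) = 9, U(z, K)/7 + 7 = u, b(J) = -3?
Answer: -669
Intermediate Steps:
u = 4 (u = (5 + 2) - 3 = 7 - 3 = 4)
U(z, K) = -21 (U(z, K) = -49 + 7*4 = -49 + 28 = -21)
U(10, 6) + H(-9)*((6*3)*(-3 - 1)) = -21 + 9*((6*3)*(-3 - 1)) = -21 + 9*(18*(-4)) = -21 + 9*(-72) = -21 - 648 = -669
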